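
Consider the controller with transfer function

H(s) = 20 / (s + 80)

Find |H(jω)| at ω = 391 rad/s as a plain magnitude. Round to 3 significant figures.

0.0501

Substitute s = j391:
Numerator: 20 = 20 + j0
Denominator: (j391) + 80 = 80 + j391
|N| = √(20² + 0²) ≈ 20, ∠N ≈ 0.00°
|D| = √(80² + 391²) ≈ 399.1, ∠D ≈ 78.44°
|H| = 20 / 399.1 ≈ 0.050113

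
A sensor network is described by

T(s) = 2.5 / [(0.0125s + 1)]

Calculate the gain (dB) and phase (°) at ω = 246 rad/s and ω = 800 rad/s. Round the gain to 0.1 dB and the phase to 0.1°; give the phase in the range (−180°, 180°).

At ω = 246 rad/s:
pole (1 + j246·0.0125) = 1 + j3.075 → |·| ≈ 3.2335, ∠ ≈ 71.99°
|T| = 2.5 · 1 / (3.2335) ≈ 0.77316
Gain = 20 log₁₀(0.77316) ≈ -2.23 dB
∠T = (0°) − (71.99°) = -71.99°

At ω = 800 rad/s:
pole (1 + j800·0.0125) = 1 + j10 → |·| ≈ 10.05, ∠ ≈ 84.29°
|T| = 2.5 · 1 / (10.05) ≈ 0.24876
Gain = 20 log₁₀(0.24876) ≈ -12.08 dB
∠T = (0°) − (84.29°) = -84.29°

ω = 246: -2.2 dB, -72.0°; ω = 800: -12.1 dB, -84.3°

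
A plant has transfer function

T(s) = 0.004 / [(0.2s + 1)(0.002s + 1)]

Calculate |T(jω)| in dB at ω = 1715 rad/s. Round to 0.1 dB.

-109.7 dB

At ω = 1715 rad/s:
pole (1 + j1715·0.2) = 1 + j343 → |·| ≈ 343, ∠ ≈ 89.83°
pole (1 + j1715·0.002) = 1 + j3.43 → |·| ≈ 3.5728, ∠ ≈ 73.75°
|T| = 0.004 · 1 / (343 · 3.5728) ≈ 3.2641e-06
Gain = 20 log₁₀(3.2641e-06) ≈ -109.72 dB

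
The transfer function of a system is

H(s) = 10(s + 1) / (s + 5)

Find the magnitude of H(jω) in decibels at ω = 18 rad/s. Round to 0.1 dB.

19.7 dB

At s = jω = j18:
zero (s+1): 1 + j18 → |·| = √(1²+18²) = √325 ≈ 18.028, ∠ = arctan(18/1) ≈ 86.82°
pole (s+5): 5 + j18 → |·| = √(5²+18²) = √349 ≈ 18.682, ∠ = arctan(18/5) ≈ 74.48°
|H| = 10 · 18.028 / 18.682 ≈ 9.6499
Gain = 20 log₁₀(9.6499) ≈ 19.69 dB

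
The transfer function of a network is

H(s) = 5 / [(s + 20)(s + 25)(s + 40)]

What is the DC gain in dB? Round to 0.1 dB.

H(0) = 5 / (20·25·40) = 0.00025
20 log₁₀(0.00025) ≈ -72.04 dB

-72.0 dB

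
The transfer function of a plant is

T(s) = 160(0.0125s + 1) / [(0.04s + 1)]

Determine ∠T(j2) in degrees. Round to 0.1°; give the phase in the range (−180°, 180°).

-3.1°

At ω = 2 rad/s:
zero (1 + j2·0.0125) = 1 + j0.025 → |·| ≈ 1.0003, ∠ ≈ 1.43°
pole (1 + j2·0.04) = 1 + j0.08 → |·| ≈ 1.0032, ∠ ≈ 4.57°
∠T = (1.43°) − (4.57°) = -3.14°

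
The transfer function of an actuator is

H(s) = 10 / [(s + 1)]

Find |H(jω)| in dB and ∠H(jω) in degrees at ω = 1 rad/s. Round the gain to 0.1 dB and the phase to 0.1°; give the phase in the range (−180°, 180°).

17.0 dB, -45.0°

At ω = 1 rad/s:
pole (1 + j1·1) = 1 + j1 → |·| ≈ 1.4142, ∠ ≈ 45.00°
|H| = 10 · 1 / (1.4142) ≈ 7.0711
Gain = 20 log₁₀(7.0711) ≈ 16.99 dB
∠H = (0°) − (45.00°) = -45.00°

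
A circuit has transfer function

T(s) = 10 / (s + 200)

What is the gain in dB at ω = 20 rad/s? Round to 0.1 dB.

Substitute s = j20:
Numerator: 10 = 10 + j0
Denominator: (j20) + 200 = 200 + j20
|N| = √(10² + 0²) ≈ 10, ∠N ≈ 0.00°
|D| = √(200² + 20²) ≈ 201, ∠D ≈ 5.71°
|T| = 10 / 201 ≈ 0.049751
Gain = 20 log₁₀(0.049751) ≈ -26.06 dB

-26.1 dB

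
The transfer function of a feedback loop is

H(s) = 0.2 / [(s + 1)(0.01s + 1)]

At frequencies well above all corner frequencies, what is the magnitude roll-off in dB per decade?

-40 dB/decade

Each pole contributes −20 dB/decade at high frequency; each zero contributes +20 dB/decade.
Net: 0 zero(s) − 2 pole(s) → -40 dB/decade.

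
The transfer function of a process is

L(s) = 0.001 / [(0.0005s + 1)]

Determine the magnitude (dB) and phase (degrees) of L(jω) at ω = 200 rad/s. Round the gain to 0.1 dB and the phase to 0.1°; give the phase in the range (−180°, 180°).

-60.0 dB, -5.7°

At ω = 200 rad/s:
pole (1 + j200·0.0005) = 1 + j0.1 → |·| ≈ 1.005, ∠ ≈ 5.71°
|L| = 0.001 · 1 / (1.005) ≈ 0.00099502
Gain = 20 log₁₀(0.00099502) ≈ -60.04 dB
∠L = (0°) − (5.71°) = -5.71°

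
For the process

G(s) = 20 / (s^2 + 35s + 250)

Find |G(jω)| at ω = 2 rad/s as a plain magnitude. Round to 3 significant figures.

0.0782

Substitute s = j2:
Numerator: 20 = 20 + j0
Denominator: (j2)^2 + 35(j2) + 250 = 246 + j70
|N| = √(20² + 0²) ≈ 20, ∠N ≈ 0.00°
|D| = √(246² + 70²) ≈ 255.77, ∠D ≈ 15.88°
|G| = 20 / 255.77 ≈ 0.078195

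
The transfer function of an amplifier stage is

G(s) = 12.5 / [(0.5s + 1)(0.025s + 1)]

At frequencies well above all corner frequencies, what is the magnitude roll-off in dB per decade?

Each pole contributes −20 dB/decade at high frequency; each zero contributes +20 dB/decade.
Net: 0 zero(s) − 2 pole(s) → -40 dB/decade.

-40 dB/decade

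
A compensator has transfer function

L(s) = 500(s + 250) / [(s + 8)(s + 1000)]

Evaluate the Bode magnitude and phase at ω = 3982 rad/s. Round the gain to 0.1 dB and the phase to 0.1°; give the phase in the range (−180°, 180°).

-18.3 dB, -79.4°

At s = jω = j3982:
zero (s+250): 250 + j3982 → |·| = √(250²+3982²) = √15918824 ≈ 3989.8, ∠ = arctan(3982/250) ≈ 86.41°
pole (s+8): 8 + j3982 → |·| = √(8²+3982²) = √15856388 ≈ 3982, ∠ = arctan(3982/8) ≈ 89.88°
pole (s+1000): 1000 + j3982 → |·| = √(1000²+3982²) = √16856324 ≈ 4105.6, ∠ = arctan(3982/1000) ≈ 75.90°
|L| = 500 · 3989.8 / 1.6348e+07 ≈ 0.12203
Gain = 20 log₁₀(0.12203) ≈ -18.27 dB
∠L = 86.41° − 165.78° = -79.37°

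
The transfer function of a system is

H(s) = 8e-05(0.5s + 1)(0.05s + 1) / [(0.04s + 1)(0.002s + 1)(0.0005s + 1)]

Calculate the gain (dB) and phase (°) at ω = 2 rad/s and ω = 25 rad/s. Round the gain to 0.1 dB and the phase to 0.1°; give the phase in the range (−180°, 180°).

At ω = 2 rad/s:
zero (1 + j2·0.5) = 1 + j1 → |·| ≈ 1.4142, ∠ ≈ 45.00°
zero (1 + j2·0.05) = 1 + j0.1 → |·| ≈ 1.005, ∠ ≈ 5.71°
pole (1 + j2·0.04) = 1 + j0.08 → |·| ≈ 1.0032, ∠ ≈ 4.57°
pole (1 + j2·0.002) = 1 + j0.004 → |·| ≈ 1, ∠ ≈ 0.23°
pole (1 + j2·0.0005) = 1 + j0.001 → |·| ≈ 1, ∠ ≈ 0.06°
|H| = 8e-05 · 1.4142 · 1.005 / (1.0032 · 1 · 1) ≈ 0.00011334
Gain = 20 log₁₀(0.00011334) ≈ -78.91 dB
∠H = (45.00° + 5.71°) − (4.57° + 0.23° + 0.06°) = 45.85°

At ω = 25 rad/s:
zero (1 + j25·0.5) = 1 + j12.5 → |·| ≈ 12.54, ∠ ≈ 85.43°
zero (1 + j25·0.05) = 1 + j1.25 → |·| ≈ 1.6008, ∠ ≈ 51.34°
pole (1 + j25·0.04) = 1 + j1 → |·| ≈ 1.4142, ∠ ≈ 45.00°
pole (1 + j25·0.002) = 1 + j0.05 → |·| ≈ 1.0012, ∠ ≈ 2.86°
pole (1 + j25·0.0005) = 1 + j0.0125 → |·| ≈ 1.0001, ∠ ≈ 0.72°
|H| = 8e-05 · 12.54 · 1.6008 / (1.4142 · 1.0012 · 1.0001) ≈ 0.0011341
Gain = 20 log₁₀(0.0011341) ≈ -58.91 dB
∠H = (85.43° + 51.34°) − (45.00° + 2.86° + 0.72°) = 88.19°

ω = 2: -78.9 dB, 45.9°; ω = 25: -58.9 dB, 88.2°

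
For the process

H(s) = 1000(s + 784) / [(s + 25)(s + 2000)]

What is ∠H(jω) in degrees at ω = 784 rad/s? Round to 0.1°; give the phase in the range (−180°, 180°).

At s = jω = j784:
zero (s+784): 784 + j784 → |·| = √(784²+784²) = √1229312 ≈ 1108.7, ∠ = arctan(784/784) ≈ 45.00°
pole (s+25): 25 + j784 → |·| = √(25²+784²) = √615281 ≈ 784.4, ∠ = arctan(784/25) ≈ 88.17°
pole (s+2000): 2000 + j784 → |·| = √(2000²+784²) = √4614656 ≈ 2148.2, ∠ = arctan(784/2000) ≈ 21.41°
∠H = 45.00° − 109.58° = -64.58°

-64.6°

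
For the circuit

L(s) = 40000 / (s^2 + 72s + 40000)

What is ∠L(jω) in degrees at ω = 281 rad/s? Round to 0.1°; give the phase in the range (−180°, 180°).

At s = jω = j281:
quadratic: (j281)² + 72·j281 + 40000 = -38961 + j20232 → |·| ≈ 43901, ∠ ≈ 152.56°
∠L = 0.00° − 152.56° = -152.56°

-152.6°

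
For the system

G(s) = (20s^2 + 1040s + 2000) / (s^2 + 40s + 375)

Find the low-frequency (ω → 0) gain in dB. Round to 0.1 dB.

14.5 dB

G(0) = 2000 / 375 ≈ 5.3333
20 log₁₀(5.3333) ≈ 14.54 dB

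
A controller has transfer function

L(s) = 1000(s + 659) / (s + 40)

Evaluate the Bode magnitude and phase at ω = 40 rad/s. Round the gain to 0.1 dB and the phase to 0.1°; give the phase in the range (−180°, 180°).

81.3 dB, -41.5°

At s = jω = j40:
zero (s+659): 659 + j40 → |·| = √(659²+40²) = √435881 ≈ 660.21, ∠ = arctan(40/659) ≈ 3.47°
pole (s+40): 40 + j40 → |·| = √(40²+40²) = √3200 ≈ 56.569, ∠ = arctan(40/40) ≈ 45.00°
|L| = 1000 · 660.21 / 56.569 ≈ 11671
Gain = 20 log₁₀(11671) ≈ 81.34 dB
∠L = 3.47° − 45.00° = -41.53°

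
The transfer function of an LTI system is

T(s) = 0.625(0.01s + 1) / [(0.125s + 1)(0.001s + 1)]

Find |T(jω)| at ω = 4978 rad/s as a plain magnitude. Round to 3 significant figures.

0.00985

At ω = 4978 rad/s:
zero (1 + j4978·0.01) = 1 + j49.78 → |·| ≈ 49.79, ∠ ≈ 88.85°
pole (1 + j4978·0.125) = 1 + j622.25 → |·| ≈ 622.25, ∠ ≈ 89.91°
pole (1 + j4978·0.001) = 1 + j4.978 → |·| ≈ 5.0774, ∠ ≈ 78.64°
|T| = 0.625 · 49.79 / (622.25 · 5.0774) ≈ 0.0098495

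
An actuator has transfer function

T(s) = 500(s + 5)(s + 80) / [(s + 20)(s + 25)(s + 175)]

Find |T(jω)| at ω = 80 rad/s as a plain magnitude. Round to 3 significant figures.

3.41

At s = jω = j80:
zero (s+5): 5 + j80 → |·| = √(5²+80²) = √6425 ≈ 80.156, ∠ = arctan(80/5) ≈ 86.42°
zero (s+80): 80 + j80 → |·| = √(80²+80²) = √12800 ≈ 113.14, ∠ = arctan(80/80) ≈ 45.00°
pole (s+20): 20 + j80 → |·| = √(20²+80²) = √6800 ≈ 82.462, ∠ = arctan(80/20) ≈ 75.96°
pole (s+25): 25 + j80 → |·| = √(25²+80²) = √7025 ≈ 83.815, ∠ = arctan(80/25) ≈ 72.65°
pole (s+175): 175 + j80 → |·| = √(175²+80²) = √37025 ≈ 192.42, ∠ = arctan(80/175) ≈ 24.57°
|T| = 500 · 9068.8 / 1.3299e+06 ≈ 3.4096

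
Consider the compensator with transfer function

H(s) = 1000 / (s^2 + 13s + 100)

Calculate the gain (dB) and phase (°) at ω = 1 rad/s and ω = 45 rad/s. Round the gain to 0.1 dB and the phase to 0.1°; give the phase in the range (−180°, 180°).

At s = jω = j1:
quadratic: (j1)² + 13·j1 + 100 = 99 + j13 → |·| ≈ 99.85, ∠ ≈ 7.48°
|H| = 1000 / 99.85 ≈ 10.015
Gain = 20 log₁₀(10.015) ≈ 20.01 dB
∠H = 0.00° − 7.48° = -7.48°

At s = jω = j45:
quadratic: (j45)² + 13·j45 + 100 = -1925 + j585 → |·| ≈ 2011.9, ∠ ≈ 163.10°
|H| = 1000 / 2011.9 ≈ 0.49704
Gain = 20 log₁₀(0.49704) ≈ -6.07 dB
∠H = 0.00° − 163.10° = -163.10°

ω = 1: 20.0 dB, -7.5°; ω = 45: -6.1 dB, -163.1°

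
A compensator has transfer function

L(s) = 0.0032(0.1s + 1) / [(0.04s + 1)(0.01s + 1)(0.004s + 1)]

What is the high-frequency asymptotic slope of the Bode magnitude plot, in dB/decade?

Each pole contributes −20 dB/decade at high frequency; each zero contributes +20 dB/decade.
Net: 1 zero(s) − 3 pole(s) → -40 dB/decade.

-40 dB/decade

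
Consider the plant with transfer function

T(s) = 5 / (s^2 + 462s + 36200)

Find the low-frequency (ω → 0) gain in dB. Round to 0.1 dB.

T(0) = 5 / 36200 ≈ 0.00013812
20 log₁₀(0.00013812) ≈ -77.19 dB

-77.2 dB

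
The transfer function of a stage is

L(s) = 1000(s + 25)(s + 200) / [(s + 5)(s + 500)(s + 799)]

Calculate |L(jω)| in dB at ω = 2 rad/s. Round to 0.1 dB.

At s = jω = j2:
zero (s+25): 25 + j2 → |·| = √(25²+2²) = √629 ≈ 25.08, ∠ = arctan(2/25) ≈ 4.57°
zero (s+200): 200 + j2 → |·| = √(200²+2²) = √40004 ≈ 200.01, ∠ = arctan(2/200) ≈ 0.57°
pole (s+5): 5 + j2 → |·| = √(5²+2²) = √29 ≈ 5.3852, ∠ = arctan(2/5) ≈ 21.80°
pole (s+500): 500 + j2 → |·| = √(500²+2²) = √250004 ≈ 500, ∠ = arctan(2/500) ≈ 0.23°
pole (s+799): 799 + j2 → |·| = √(799²+2²) = √638405 ≈ 799, ∠ = arctan(2/799) ≈ 0.14°
|L| = 1000 · 5016.3 / 2.1514e+06 ≈ 2.3316
Gain = 20 log₁₀(2.3316) ≈ 7.35 dB

7.4 dB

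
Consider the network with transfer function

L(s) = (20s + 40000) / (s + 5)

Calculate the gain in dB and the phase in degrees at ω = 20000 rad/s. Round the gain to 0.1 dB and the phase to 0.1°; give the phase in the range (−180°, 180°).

Substitute s = j20000:
Numerator: 20(j20000) + 40000 = 40000 + j400000
Denominator: (j20000) + 5 = 5 + j20000
|N| = √(40000² + 400000²) ≈ 4.02e+05, ∠N ≈ 84.29°
|D| = √(5² + 20000²) ≈ 20000, ∠D ≈ 89.99°
|L| = 4.02e+05 / 20000 ≈ 20.1
Gain = 20 log₁₀(20.1) ≈ 26.06 dB
∠L = 84.29° − 89.99° = -5.70°

26.1 dB, -5.7°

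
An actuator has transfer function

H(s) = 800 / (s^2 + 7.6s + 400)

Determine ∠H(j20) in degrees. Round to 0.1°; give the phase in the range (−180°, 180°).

-90.0°

At s = jω = j20:
quadratic: (j20)² + 7.6·j20 + 400 = 0 + j152 → |·| ≈ 152, ∠ ≈ 90.00°
∠H = 0.00° − 90.00° = -90.00°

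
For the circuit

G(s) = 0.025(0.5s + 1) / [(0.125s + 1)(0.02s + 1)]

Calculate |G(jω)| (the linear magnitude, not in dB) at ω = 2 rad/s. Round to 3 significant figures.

At ω = 2 rad/s:
zero (1 + j2·0.5) = 1 + j1 → |·| ≈ 1.4142, ∠ ≈ 45.00°
pole (1 + j2·0.125) = 1 + j0.25 → |·| ≈ 1.0308, ∠ ≈ 14.04°
pole (1 + j2·0.02) = 1 + j0.04 → |·| ≈ 1.0008, ∠ ≈ 2.29°
|G| = 0.025 · 1.4142 / (1.0308 · 1.0008) ≈ 0.034271

0.0343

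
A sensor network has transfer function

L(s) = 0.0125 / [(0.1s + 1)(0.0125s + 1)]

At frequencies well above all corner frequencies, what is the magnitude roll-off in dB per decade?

-40 dB/decade

Each pole contributes −20 dB/decade at high frequency; each zero contributes +20 dB/decade.
Net: 0 zero(s) − 2 pole(s) → -40 dB/decade.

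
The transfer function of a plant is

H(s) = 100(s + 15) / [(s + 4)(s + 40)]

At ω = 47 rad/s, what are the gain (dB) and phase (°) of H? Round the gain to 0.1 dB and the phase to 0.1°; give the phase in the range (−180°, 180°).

4.6 dB, -62.4°

At s = jω = j47:
zero (s+15): 15 + j47 → |·| = √(15²+47²) = √2434 ≈ 49.336, ∠ = arctan(47/15) ≈ 72.30°
pole (s+4): 4 + j47 → |·| = √(4²+47²) = √2225 ≈ 47.17, ∠ = arctan(47/4) ≈ 85.14°
pole (s+40): 40 + j47 → |·| = √(40²+47²) = √3809 ≈ 61.717, ∠ = arctan(47/40) ≈ 49.60°
|H| = 100 · 49.336 / 2911.2 ≈ 1.6947
Gain = 20 log₁₀(1.6947) ≈ 4.58 dB
∠H = 72.30° − 134.74° = -62.44°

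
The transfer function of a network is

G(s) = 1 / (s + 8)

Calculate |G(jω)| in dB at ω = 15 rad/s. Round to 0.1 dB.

At s = jω = j15:
pole (s+8): 8 + j15 → |·| = √(8²+15²) = √289 ≈ 17, ∠ = arctan(15/8) ≈ 61.93°
|G| = 1 / 17 ≈ 0.058824
Gain = 20 log₁₀(0.058824) ≈ -24.61 dB

-24.6 dB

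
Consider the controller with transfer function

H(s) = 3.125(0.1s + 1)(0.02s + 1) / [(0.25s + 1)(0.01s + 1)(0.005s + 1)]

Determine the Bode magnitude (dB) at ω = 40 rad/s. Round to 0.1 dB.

3.5 dB

At ω = 40 rad/s:
zero (1 + j40·0.1) = 1 + j4 → |·| ≈ 4.1231, ∠ ≈ 75.96°
zero (1 + j40·0.02) = 1 + j0.8 → |·| ≈ 1.2806, ∠ ≈ 38.66°
pole (1 + j40·0.25) = 1 + j10 → |·| ≈ 10.05, ∠ ≈ 84.29°
pole (1 + j40·0.01) = 1 + j0.4 → |·| ≈ 1.077, ∠ ≈ 21.80°
pole (1 + j40·0.005) = 1 + j0.2 → |·| ≈ 1.0198, ∠ ≈ 11.31°
|H| = 3.125 · 4.1231 · 1.2806 / (10.05 · 1.077 · 1.0198) ≈ 1.4948
Gain = 20 log₁₀(1.4948) ≈ 3.49 dB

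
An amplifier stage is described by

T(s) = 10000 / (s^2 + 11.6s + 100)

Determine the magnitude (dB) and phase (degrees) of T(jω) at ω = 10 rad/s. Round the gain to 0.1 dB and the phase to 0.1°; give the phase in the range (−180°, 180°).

38.7 dB, -90.0°

At s = jω = j10:
quadratic: (j10)² + 11.6·j10 + 100 = 0 + j116 → |·| ≈ 116, ∠ ≈ 90.00°
|T| = 10000 / 116 ≈ 86.207
Gain = 20 log₁₀(86.207) ≈ 38.71 dB
∠T = 0.00° − 90.00° = -90.00°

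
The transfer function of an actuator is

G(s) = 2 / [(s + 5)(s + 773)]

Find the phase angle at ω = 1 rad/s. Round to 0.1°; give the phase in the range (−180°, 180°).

At s = jω = j1:
pole (s+5): 5 + j1 → |·| = √(5²+1²) = √26 ≈ 5.099, ∠ = arctan(1/5) ≈ 11.31°
pole (s+773): 773 + j1 → |·| = √(773²+1²) = √597530 ≈ 773, ∠ = arctan(1/773) ≈ 0.07°
∠G = 0.00° − 11.38° = -11.38°

-11.4°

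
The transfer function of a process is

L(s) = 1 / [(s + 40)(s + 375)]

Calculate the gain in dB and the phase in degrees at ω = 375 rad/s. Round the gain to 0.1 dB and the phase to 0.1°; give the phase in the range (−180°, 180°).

-106.0 dB, -128.9°

At s = jω = j375:
pole (s+40): 40 + j375 → |·| = √(40²+375²) = √142225 ≈ 377.13, ∠ = arctan(375/40) ≈ 83.91°
pole (s+375): 375 + j375 → |·| = √(375²+375²) = √281250 ≈ 530.33, ∠ = arctan(375/375) ≈ 45.00°
|L| = 1 / 2e+05 ≈ 5e-06
Gain = 20 log₁₀(5e-06) ≈ -106.02 dB
∠L = 0.00° − 128.91° = -128.91°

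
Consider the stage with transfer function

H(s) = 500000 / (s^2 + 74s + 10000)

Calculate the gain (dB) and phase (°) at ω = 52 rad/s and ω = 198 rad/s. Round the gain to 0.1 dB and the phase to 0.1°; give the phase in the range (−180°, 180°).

At s = jω = j52:
quadratic: (j52)² + 74·j52 + 10000 = 7296 + j3848 → |·| ≈ 8248.6, ∠ ≈ 27.81°
|H| = 500000 / 8248.6 ≈ 60.616
Gain = 20 log₁₀(60.616) ≈ 35.65 dB
∠H = 0.00° − 27.81° = -27.81°

At s = jω = j198:
quadratic: (j198)² + 74·j198 + 10000 = -29204 + j14652 → |·| ≈ 32673, ∠ ≈ 153.36°
|H| = 500000 / 32673 ≈ 15.303
Gain = 20 log₁₀(15.303) ≈ 23.70 dB
∠H = 0.00° − 153.36° = -153.36°

ω = 52: 35.7 dB, -27.8°; ω = 198: 23.7 dB, -153.4°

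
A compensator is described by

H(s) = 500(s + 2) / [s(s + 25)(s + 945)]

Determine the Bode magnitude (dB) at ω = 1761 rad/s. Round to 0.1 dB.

At s = jω = j1761:
zero (s+2): 2 + j1761 → |·| = √(2²+1761²) = √3101125 ≈ 1761, ∠ = arctan(1761/2) ≈ 89.93°
pole (s+25): 25 + j1761 → |·| = √(25²+1761²) = √3101746 ≈ 1761.2, ∠ = arctan(1761/25) ≈ 89.19°
pole (s+945): 945 + j1761 → |·| = √(945²+1761²) = √3994146 ≈ 1998.5, ∠ = arctan(1761/945) ≈ 61.78°
pole at origin: |s| = 1761, ∠ = 90.00° (in denominator)
|H| = 500 · 1761 / 6.1983e+09 ≈ 0.00014206
Gain = 20 log₁₀(0.00014206) ≈ -76.95 dB

-77.0 dB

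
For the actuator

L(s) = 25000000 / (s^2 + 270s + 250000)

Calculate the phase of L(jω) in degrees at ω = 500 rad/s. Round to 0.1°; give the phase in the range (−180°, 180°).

-90.0°

At s = jω = j500:
quadratic: (j500)² + 270·j500 + 250000 = 0 + j135000 → |·| ≈ 1.35e+05, ∠ ≈ 90.00°
∠L = 0.00° − 90.00° = -90.00°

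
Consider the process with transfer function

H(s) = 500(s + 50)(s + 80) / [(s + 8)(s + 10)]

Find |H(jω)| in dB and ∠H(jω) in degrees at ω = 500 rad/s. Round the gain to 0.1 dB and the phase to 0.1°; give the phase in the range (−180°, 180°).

54.1 dB, -12.7°

At s = jω = j500:
zero (s+50): 50 + j500 → |·| = √(50²+500²) = √252500 ≈ 502.49, ∠ = arctan(500/50) ≈ 84.29°
zero (s+80): 80 + j500 → |·| = √(80²+500²) = √256400 ≈ 506.36, ∠ = arctan(500/80) ≈ 80.91°
pole (s+8): 8 + j500 → |·| = √(8²+500²) = √250064 ≈ 500.06, ∠ = arctan(500/8) ≈ 89.08°
pole (s+10): 10 + j500 → |·| = √(10²+500²) = √250100 ≈ 500.1, ∠ = arctan(500/10) ≈ 88.85°
|H| = 500 · 2.5444e+05 / 2.5008e+05 ≈ 508.72
Gain = 20 log₁₀(508.72) ≈ 54.13 dB
∠H = 165.20° − 177.93° = -12.73°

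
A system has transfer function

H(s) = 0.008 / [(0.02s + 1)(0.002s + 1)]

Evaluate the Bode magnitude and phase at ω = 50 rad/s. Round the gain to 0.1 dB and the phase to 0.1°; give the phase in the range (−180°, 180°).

-45.0 dB, -50.7°

At ω = 50 rad/s:
pole (1 + j50·0.02) = 1 + j1 → |·| ≈ 1.4142, ∠ ≈ 45.00°
pole (1 + j50·0.002) = 1 + j0.1 → |·| ≈ 1.005, ∠ ≈ 5.71°
|H| = 0.008 · 1 / (1.4142 · 1.005) ≈ 0.0056288
Gain = 20 log₁₀(0.0056288) ≈ -44.99 dB
∠H = (0°) − (45.00° + 5.71°) = -50.71°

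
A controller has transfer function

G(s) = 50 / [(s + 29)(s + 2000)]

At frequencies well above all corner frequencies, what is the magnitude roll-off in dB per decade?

-40 dB/decade

Each pole contributes −20 dB/decade at high frequency; each zero contributes +20 dB/decade.
Net: 0 zero(s) − 2 pole(s) → -40 dB/decade.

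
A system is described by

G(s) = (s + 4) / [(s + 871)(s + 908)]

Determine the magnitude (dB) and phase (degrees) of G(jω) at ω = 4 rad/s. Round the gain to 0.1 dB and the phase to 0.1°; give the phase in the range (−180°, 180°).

-102.9 dB, 44.5°

At s = jω = j4:
zero (s+4): 4 + j4 → |·| = √(4²+4²) = √32 ≈ 5.6569, ∠ = arctan(4/4) ≈ 45.00°
pole (s+871): 871 + j4 → |·| = √(871²+4²) = √758657 ≈ 871.01, ∠ = arctan(4/871) ≈ 0.26°
pole (s+908): 908 + j4 → |·| = √(908²+4²) = √824480 ≈ 908.01, ∠ = arctan(4/908) ≈ 0.25°
|G| = 1 · 5.6569 / 7.9089e+05 ≈ 7.1526e-06
Gain = 20 log₁₀(7.1526e-06) ≈ -102.91 dB
∠G = 45.00° − 0.51° = 44.49°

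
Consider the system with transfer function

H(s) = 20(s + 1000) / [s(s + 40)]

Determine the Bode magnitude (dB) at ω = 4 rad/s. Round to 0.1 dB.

41.9 dB

At s = jω = j4:
zero (s+1000): 1000 + j4 → |·| = √(1000²+4²) = √1000016 ≈ 1000, ∠ = arctan(4/1000) ≈ 0.23°
pole (s+40): 40 + j4 → |·| = √(40²+4²) = √1616 ≈ 40.2, ∠ = arctan(4/40) ≈ 5.71°
pole at origin: |s| = 4, ∠ = 90.00° (in denominator)
|H| = 20 · 1000 / 160.8 ≈ 124.38
Gain = 20 log₁₀(124.38) ≈ 41.90 dB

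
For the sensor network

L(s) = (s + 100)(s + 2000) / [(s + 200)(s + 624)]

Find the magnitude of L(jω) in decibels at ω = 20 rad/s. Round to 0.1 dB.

4.2 dB

At s = jω = j20:
zero (s+100): 100 + j20 → |·| = √(100²+20²) = √10400 ≈ 101.98, ∠ = arctan(20/100) ≈ 11.31°
zero (s+2000): 2000 + j20 → |·| = √(2000²+20²) = √4000400 ≈ 2000.1, ∠ = arctan(20/2000) ≈ 0.57°
pole (s+200): 200 + j20 → |·| = √(200²+20²) = √40400 ≈ 201, ∠ = arctan(20/200) ≈ 5.71°
pole (s+624): 624 + j20 → |·| = √(624²+20²) = √389776 ≈ 624.32, ∠ = arctan(20/624) ≈ 1.84°
|L| = 1 · 2.0397e+05 / 1.2549e+05 ≈ 1.6254
Gain = 20 log₁₀(1.6254) ≈ 4.22 dB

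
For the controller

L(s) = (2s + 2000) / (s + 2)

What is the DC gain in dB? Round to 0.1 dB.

L(0) = 2000 / 2 = 1000
20 log₁₀(1000) ≈ 60.00 dB

60.0 dB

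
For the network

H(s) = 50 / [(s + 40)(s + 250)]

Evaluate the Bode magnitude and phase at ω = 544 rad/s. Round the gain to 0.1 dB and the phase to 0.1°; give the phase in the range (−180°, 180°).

At s = jω = j544:
pole (s+40): 40 + j544 → |·| = √(40²+544²) = √297536 ≈ 545.47, ∠ = arctan(544/40) ≈ 85.79°
pole (s+250): 250 + j544 → |·| = √(250²+544²) = √358436 ≈ 598.7, ∠ = arctan(544/250) ≈ 65.32°
|H| = 50 / 3.2657e+05 ≈ 0.00015311
Gain = 20 log₁₀(0.00015311) ≈ -76.30 dB
∠H = 0.00° − 151.11° = -151.11°

-76.3 dB, -151.1°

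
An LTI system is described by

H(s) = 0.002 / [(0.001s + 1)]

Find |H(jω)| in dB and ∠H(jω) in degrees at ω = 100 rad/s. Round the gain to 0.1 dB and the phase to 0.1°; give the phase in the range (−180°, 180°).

-54.0 dB, -5.7°

At ω = 100 rad/s:
pole (1 + j100·0.001) = 1 + j0.1 → |·| ≈ 1.005, ∠ ≈ 5.71°
|H| = 0.002 · 1 / (1.005) ≈ 0.00199
Gain = 20 log₁₀(0.00199) ≈ -54.02 dB
∠H = (0°) − (5.71°) = -5.71°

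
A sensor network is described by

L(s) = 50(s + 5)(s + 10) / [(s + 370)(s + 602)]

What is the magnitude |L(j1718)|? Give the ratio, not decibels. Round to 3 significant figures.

At s = jω = j1718:
zero (s+5): 5 + j1718 → |·| = √(5²+1718²) = √2951549 ≈ 1718, ∠ = arctan(1718/5) ≈ 89.83°
zero (s+10): 10 + j1718 → |·| = √(10²+1718²) = √2951624 ≈ 1718, ∠ = arctan(1718/10) ≈ 89.67°
pole (s+370): 370 + j1718 → |·| = √(370²+1718²) = √3088424 ≈ 1757.4, ∠ = arctan(1718/370) ≈ 77.85°
pole (s+602): 602 + j1718 → |·| = √(602²+1718²) = √3313928 ≈ 1820.4, ∠ = arctan(1718/602) ≈ 70.69°
|L| = 50 · 2.9515e+06 / 3.1992e+06 ≈ 46.129

46.1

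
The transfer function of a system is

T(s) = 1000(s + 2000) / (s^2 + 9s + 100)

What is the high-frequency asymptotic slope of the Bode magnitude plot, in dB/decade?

-20 dB/decade

Each pole contributes −20 dB/decade at high frequency; each zero contributes +20 dB/decade.
Net: 1 zero(s) − 2 pole(s) → -20 dB/decade.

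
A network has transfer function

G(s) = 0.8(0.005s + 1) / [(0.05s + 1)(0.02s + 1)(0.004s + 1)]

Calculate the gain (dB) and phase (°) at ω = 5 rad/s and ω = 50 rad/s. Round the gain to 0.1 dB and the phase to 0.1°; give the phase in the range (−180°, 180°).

ω = 5: -2.2 dB, -19.5°; ω = 50: -13.5 dB, -110.5°

At ω = 5 rad/s:
zero (1 + j5·0.005) = 1 + j0.025 → |·| ≈ 1.0003, ∠ ≈ 1.43°
pole (1 + j5·0.05) = 1 + j0.25 → |·| ≈ 1.0308, ∠ ≈ 14.04°
pole (1 + j5·0.02) = 1 + j0.1 → |·| ≈ 1.005, ∠ ≈ 5.71°
pole (1 + j5·0.004) = 1 + j0.02 → |·| ≈ 1.0002, ∠ ≈ 1.15°
|G| = 0.8 · 1.0003 / (1.0308 · 1.005 · 1.0002) ≈ 0.77231
Gain = 20 log₁₀(0.77231) ≈ -2.24 dB
∠G = (1.43°) − (14.04° + 5.71° + 1.15°) = -19.47°

At ω = 50 rad/s:
zero (1 + j50·0.005) = 1 + j0.25 → |·| ≈ 1.0308, ∠ ≈ 14.04°
pole (1 + j50·0.05) = 1 + j2.5 → |·| ≈ 2.6926, ∠ ≈ 68.20°
pole (1 + j50·0.02) = 1 + j1 → |·| ≈ 1.4142, ∠ ≈ 45.00°
pole (1 + j50·0.004) = 1 + j0.2 → |·| ≈ 1.0198, ∠ ≈ 11.31°
|G| = 0.8 · 1.0308 / (2.6926 · 1.4142 · 1.0198) ≈ 0.21236
Gain = 20 log₁₀(0.21236) ≈ -13.46 dB
∠G = (14.04°) − (68.20° + 45.00° + 11.31°) = -110.47°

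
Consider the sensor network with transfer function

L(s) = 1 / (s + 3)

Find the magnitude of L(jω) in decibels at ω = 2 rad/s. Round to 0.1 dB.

Substitute s = j2:
Numerator: 1 = 1 + j0
Denominator: (j2) + 3 = 3 + j2
|N| = √(1² + 0²) ≈ 1, ∠N ≈ 0.00°
|D| = √(3² + 2²) ≈ 3.6056, ∠D ≈ 33.69°
|L| = 1 / 3.6056 ≈ 0.27735
Gain = 20 log₁₀(0.27735) ≈ -11.14 dB

-11.1 dB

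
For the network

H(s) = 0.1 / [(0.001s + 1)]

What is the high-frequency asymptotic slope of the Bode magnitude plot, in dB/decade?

Each pole contributes −20 dB/decade at high frequency; each zero contributes +20 dB/decade.
Net: 0 zero(s) − 1 pole(s) → -20 dB/decade.

-20 dB/decade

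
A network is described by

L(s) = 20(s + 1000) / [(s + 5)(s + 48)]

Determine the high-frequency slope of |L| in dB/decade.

Each pole contributes −20 dB/decade at high frequency; each zero contributes +20 dB/decade.
Net: 1 zero(s) − 2 pole(s) → -20 dB/decade.

-20 dB/decade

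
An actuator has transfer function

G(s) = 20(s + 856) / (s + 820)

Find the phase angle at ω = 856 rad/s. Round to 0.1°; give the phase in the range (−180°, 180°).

-1.2°

At s = jω = j856:
zero (s+856): 856 + j856 → |·| = √(856²+856²) = √1465472 ≈ 1210.6, ∠ = arctan(856/856) ≈ 45.00°
pole (s+820): 820 + j856 → |·| = √(820²+856²) = √1405136 ≈ 1185.4, ∠ = arctan(856/820) ≈ 46.23°
∠G = 45.00° − 46.23° = -1.23°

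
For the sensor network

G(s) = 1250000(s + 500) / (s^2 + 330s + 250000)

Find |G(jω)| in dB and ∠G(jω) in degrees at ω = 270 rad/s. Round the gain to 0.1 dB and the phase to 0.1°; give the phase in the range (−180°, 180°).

71.1 dB, 1.7°

At s = jω = j270:
zero (s+500): 500 + j270 → |·| = √(500²+270²) = √322900 ≈ 568.24, ∠ = arctan(270/500) ≈ 28.37°
quadratic: (j270)² + 330·j270 + 250000 = 177100 + j89100 → |·| ≈ 1.9825e+05, ∠ ≈ 26.71°
|G| = 1250000 · 568.24 / 1.9825e+05 ≈ 3582.8
Gain = 20 log₁₀(3582.8) ≈ 71.08 dB
∠G = 28.37° − 26.71° = 1.66°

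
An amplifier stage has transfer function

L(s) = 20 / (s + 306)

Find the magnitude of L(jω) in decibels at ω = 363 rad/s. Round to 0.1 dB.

-27.5 dB

Substitute s = j363:
Numerator: 20 = 20 + j0
Denominator: (j363) + 306 = 306 + j363
|N| = √(20² + 0²) ≈ 20, ∠N ≈ 0.00°
|D| = √(306² + 363²) ≈ 474.77, ∠D ≈ 49.87°
|L| = 20 / 474.77 ≈ 0.042126
Gain = 20 log₁₀(0.042126) ≈ -27.51 dB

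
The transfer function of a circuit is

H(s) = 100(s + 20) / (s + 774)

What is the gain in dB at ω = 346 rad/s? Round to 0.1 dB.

32.2 dB

At s = jω = j346:
zero (s+20): 20 + j346 → |·| = √(20²+346²) = √120116 ≈ 346.58, ∠ = arctan(346/20) ≈ 86.69°
pole (s+774): 774 + j346 → |·| = √(774²+346²) = √718792 ≈ 847.82, ∠ = arctan(346/774) ≈ 24.09°
|H| = 100 · 346.58 / 847.82 ≈ 40.879
Gain = 20 log₁₀(40.879) ≈ 32.23 dB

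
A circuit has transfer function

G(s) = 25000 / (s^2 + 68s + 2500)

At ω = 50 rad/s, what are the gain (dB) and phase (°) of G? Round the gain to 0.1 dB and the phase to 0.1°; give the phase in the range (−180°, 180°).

At s = jω = j50:
quadratic: (j50)² + 68·j50 + 2500 = 0 + j3400 → |·| ≈ 3400, ∠ ≈ 90.00°
|G| = 25000 / 3400 ≈ 7.3529
Gain = 20 log₁₀(7.3529) ≈ 17.33 dB
∠G = 0.00° − 90.00° = -90.00°

17.3 dB, -90.0°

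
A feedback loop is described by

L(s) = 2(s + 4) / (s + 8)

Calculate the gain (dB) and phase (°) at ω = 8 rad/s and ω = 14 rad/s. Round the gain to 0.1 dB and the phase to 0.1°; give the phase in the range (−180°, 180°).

At s = jω = j8:
zero (s+4): 4 + j8 → |·| = √(4²+8²) = √80 ≈ 8.9443, ∠ = arctan(8/4) ≈ 63.43°
pole (s+8): 8 + j8 → |·| = √(8²+8²) = √128 ≈ 11.314, ∠ = arctan(8/8) ≈ 45.00°
|L| = 2 · 8.9443 / 11.314 ≈ 1.5811
Gain = 20 log₁₀(1.5811) ≈ 3.98 dB
∠L = 63.43° − 45.00° = 18.43°

At s = jω = j14:
zero (s+4): 4 + j14 → |·| = √(4²+14²) = √212 ≈ 14.56, ∠ = arctan(14/4) ≈ 74.05°
pole (s+8): 8 + j14 → |·| = √(8²+14²) = √260 ≈ 16.125, ∠ = arctan(14/8) ≈ 60.26°
|L| = 2 · 14.56 / 16.125 ≈ 1.8059
Gain = 20 log₁₀(1.8059) ≈ 5.13 dB
∠L = 74.05° − 60.26° = 13.79°

ω = 8: 4.0 dB, 18.4°; ω = 14: 5.1 dB, 13.8°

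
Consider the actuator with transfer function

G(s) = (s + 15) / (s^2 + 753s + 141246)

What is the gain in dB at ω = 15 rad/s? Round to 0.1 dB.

Substitute s = j15:
Numerator: (j15) + 15 = 15 + j15
Denominator: (j15)^2 + 753(j15) + 141246 = 141021 + j11295
|N| = √(15² + 15²) ≈ 21.213, ∠N ≈ 45.00°
|D| = √(141021² + 11295²) ≈ 1.4147e+05, ∠D ≈ 4.58°
|G| = 21.213 / 1.4147e+05 ≈ 0.00014995
Gain = 20 log₁₀(0.00014995) ≈ -76.48 dB

-76.5 dB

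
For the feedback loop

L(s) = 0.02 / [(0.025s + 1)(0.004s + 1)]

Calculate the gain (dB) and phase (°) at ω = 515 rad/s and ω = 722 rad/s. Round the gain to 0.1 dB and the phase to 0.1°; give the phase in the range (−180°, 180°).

ω = 515: -63.4 dB, -149.7°; ω = 722: -68.8 dB, -157.7°

At ω = 515 rad/s:
pole (1 + j515·0.025) = 1 + j12.875 → |·| ≈ 12.914, ∠ ≈ 85.56°
pole (1 + j515·0.004) = 1 + j2.06 → |·| ≈ 2.2899, ∠ ≈ 64.11°
|L| = 0.02 · 1 / (12.914 · 2.2899) ≈ 0.00067632
Gain = 20 log₁₀(0.00067632) ≈ -63.40 dB
∠L = (0°) − (85.56° + 64.11°) = -149.67°

At ω = 722 rad/s:
pole (1 + j722·0.025) = 1 + j18.05 → |·| ≈ 18.078, ∠ ≈ 86.83°
pole (1 + j722·0.004) = 1 + j2.888 → |·| ≈ 3.0562, ∠ ≈ 70.90°
|L| = 0.02 · 1 / (18.078 · 3.0562) ≈ 0.00036199
Gain = 20 log₁₀(0.00036199) ≈ -68.83 dB
∠L = (0°) − (86.83° + 70.90°) = -157.73°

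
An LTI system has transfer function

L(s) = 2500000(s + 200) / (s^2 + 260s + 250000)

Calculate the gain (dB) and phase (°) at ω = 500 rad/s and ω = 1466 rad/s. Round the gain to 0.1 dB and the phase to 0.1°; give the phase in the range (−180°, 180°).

At s = jω = j500:
zero (s+200): 200 + j500 → |·| = √(200²+500²) = √290000 ≈ 538.52, ∠ = arctan(500/200) ≈ 68.20°
quadratic: (j500)² + 260·j500 + 250000 = 0 + j130000 → |·| ≈ 1.3e+05, ∠ ≈ 90.00°
|L| = 2500000 · 538.52 / 1.3e+05 ≈ 10356
Gain = 20 log₁₀(10356) ≈ 80.30 dB
∠L = 68.20° − 90.00° = -21.80°

At s = jω = j1466:
zero (s+200): 200 + j1466 → |·| = √(200²+1466²) = √2189156 ≈ 1479.6, ∠ = arctan(1466/200) ≈ 82.23°
quadratic: (j1466)² + 260·j1466 + 250000 = -1899156 + j381160 → |·| ≈ 1.937e+06, ∠ ≈ 168.65°
|L| = 2500000 · 1479.6 / 1.937e+06 ≈ 1909.7
Gain = 20 log₁₀(1909.7) ≈ 65.62 dB
∠L = 82.23° − 168.65° = -86.42°

ω = 500: 80.3 dB, -21.8°; ω = 1466: 65.6 dB, -86.4°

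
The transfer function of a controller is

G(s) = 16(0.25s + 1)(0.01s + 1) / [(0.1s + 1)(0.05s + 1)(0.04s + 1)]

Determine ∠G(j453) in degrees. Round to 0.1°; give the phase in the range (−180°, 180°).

At ω = 453 rad/s:
zero (1 + j453·0.25) = 1 + j113.25 → |·| ≈ 113.25, ∠ ≈ 89.49°
zero (1 + j453·0.01) = 1 + j4.53 → |·| ≈ 4.6391, ∠ ≈ 77.55°
pole (1 + j453·0.1) = 1 + j45.3 → |·| ≈ 45.311, ∠ ≈ 88.74°
pole (1 + j453·0.05) = 1 + j22.65 → |·| ≈ 22.672, ∠ ≈ 87.47°
pole (1 + j453·0.04) = 1 + j18.12 → |·| ≈ 18.148, ∠ ≈ 86.84°
∠G = (89.49° + 77.55°) − (88.74° + 87.47° + 86.84°) = -96.01°

-96.0°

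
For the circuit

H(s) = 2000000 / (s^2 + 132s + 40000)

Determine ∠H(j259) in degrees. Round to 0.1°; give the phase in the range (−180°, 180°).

At s = jω = j259:
quadratic: (j259)² + 132·j259 + 40000 = -27081 + j34188 → |·| ≈ 43614, ∠ ≈ 128.38°
∠H = 0.00° − 128.38° = -128.38°

-128.4°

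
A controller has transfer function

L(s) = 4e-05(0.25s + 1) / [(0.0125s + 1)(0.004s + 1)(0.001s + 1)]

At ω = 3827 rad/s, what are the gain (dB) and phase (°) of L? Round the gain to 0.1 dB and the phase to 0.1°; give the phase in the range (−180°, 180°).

At ω = 3827 rad/s:
zero (1 + j3827·0.25) = 1 + j956.75 → |·| ≈ 956.75, ∠ ≈ 89.94°
pole (1 + j3827·0.0125) = 1 + j47.8375 → |·| ≈ 47.848, ∠ ≈ 88.80°
pole (1 + j3827·0.004) = 1 + j15.308 → |·| ≈ 15.341, ∠ ≈ 86.26°
pole (1 + j3827·0.001) = 1 + j3.827 → |·| ≈ 3.9555, ∠ ≈ 75.36°
|L| = 4e-05 · 956.75 / (47.848 · 15.341 · 3.9555) ≈ 1.3181e-05
Gain = 20 log₁₀(1.3181e-05) ≈ -97.60 dB
∠L = (89.94°) − (88.80° + 86.26° + 75.36°) = -160.48°

-97.6 dB, -160.5°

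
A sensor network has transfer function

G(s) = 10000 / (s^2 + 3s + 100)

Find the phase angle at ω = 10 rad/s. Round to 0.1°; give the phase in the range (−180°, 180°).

At s = jω = j10:
quadratic: (j10)² + 3·j10 + 100 = 0 + j30 → |·| ≈ 30, ∠ ≈ 90.00°
∠G = 0.00° − 90.00° = -90.00°

-90.0°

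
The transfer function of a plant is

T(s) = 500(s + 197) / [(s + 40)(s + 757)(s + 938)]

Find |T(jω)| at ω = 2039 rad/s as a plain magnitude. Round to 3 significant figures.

At s = jω = j2039:
zero (s+197): 197 + j2039 → |·| = √(197²+2039²) = √4196330 ≈ 2048.5, ∠ = arctan(2039/197) ≈ 84.48°
pole (s+40): 40 + j2039 → |·| = √(40²+2039²) = √4159121 ≈ 2039.4, ∠ = arctan(2039/40) ≈ 88.88°
pole (s+757): 757 + j2039 → |·| = √(757²+2039²) = √4730570 ≈ 2175, ∠ = arctan(2039/757) ≈ 69.63°
pole (s+938): 938 + j2039 → |·| = √(938²+2039²) = √5037365 ≈ 2244.4, ∠ = arctan(2039/938) ≈ 65.30°
|T| = 500 · 2048.5 / 9.9555e+09 ≈ 0.00010288

0.000103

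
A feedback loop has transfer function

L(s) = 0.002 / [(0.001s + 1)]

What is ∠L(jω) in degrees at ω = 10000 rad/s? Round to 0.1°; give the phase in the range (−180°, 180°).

At ω = 10000 rad/s:
pole (1 + j10000·0.001) = 1 + j10 → |·| ≈ 10.05, ∠ ≈ 84.29°
∠L = (0°) − (84.29°) = -84.29°

-84.3°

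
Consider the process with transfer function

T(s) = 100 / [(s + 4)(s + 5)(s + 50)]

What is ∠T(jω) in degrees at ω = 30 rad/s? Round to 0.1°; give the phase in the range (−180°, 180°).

166.1°

At s = jω = j30:
pole (s+4): 4 + j30 → |·| = √(4²+30²) = √916 ≈ 30.265, ∠ = arctan(30/4) ≈ 82.41°
pole (s+5): 5 + j30 → |·| = √(5²+30²) = √925 ≈ 30.414, ∠ = arctan(30/5) ≈ 80.54°
pole (s+50): 50 + j30 → |·| = √(50²+30²) = √3400 ≈ 58.31, ∠ = arctan(30/50) ≈ 30.96°
∠T = 0.00° − 193.91° = -193.91° ≡ 166.09° (principal value)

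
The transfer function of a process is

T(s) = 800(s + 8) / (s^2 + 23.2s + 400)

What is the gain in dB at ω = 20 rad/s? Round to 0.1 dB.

At s = jω = j20:
zero (s+8): 8 + j20 → |·| = √(8²+20²) = √464 ≈ 21.541, ∠ = arctan(20/8) ≈ 68.20°
quadratic: (j20)² + 23.2·j20 + 400 = 0 + j464 → |·| ≈ 464, ∠ ≈ 90.00°
|T| = 800 · 21.541 / 464 ≈ 37.14
Gain = 20 log₁₀(37.14) ≈ 31.40 dB

31.4 dB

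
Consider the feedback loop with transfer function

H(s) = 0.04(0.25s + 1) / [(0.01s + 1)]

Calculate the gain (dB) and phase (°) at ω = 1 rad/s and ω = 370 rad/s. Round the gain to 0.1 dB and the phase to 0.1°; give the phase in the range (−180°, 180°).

At ω = 1 rad/s:
zero (1 + j1·0.25) = 1 + j0.25 → |·| ≈ 1.0308, ∠ ≈ 14.04°
pole (1 + j1·0.01) = 1 + j0.01 → |·| ≈ 1, ∠ ≈ 0.57°
|H| = 0.04 · 1.0308 / (1) ≈ 0.041232
Gain = 20 log₁₀(0.041232) ≈ -27.70 dB
∠H = (14.04°) − (0.57°) = 13.47°

At ω = 370 rad/s:
zero (1 + j370·0.25) = 1 + j92.5 → |·| ≈ 92.505, ∠ ≈ 89.38°
pole (1 + j370·0.01) = 1 + j3.7 → |·| ≈ 3.8328, ∠ ≈ 74.88°
|H| = 0.04 · 92.505 / (3.8328) ≈ 0.9654
Gain = 20 log₁₀(0.9654) ≈ -0.31 dB
∠H = (89.38°) − (74.88°) = 14.50°

ω = 1: -27.7 dB, 13.5°; ω = 370: -0.3 dB, 14.5°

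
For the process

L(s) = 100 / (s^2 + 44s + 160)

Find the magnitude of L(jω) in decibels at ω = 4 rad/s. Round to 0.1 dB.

-7.1 dB

Substitute s = j4:
Numerator: 100 = 100 + j0
Denominator: (j4)^2 + 44(j4) + 160 = 144 + j176
|N| = √(100² + 0²) ≈ 100, ∠N ≈ 0.00°
|D| = √(144² + 176²) ≈ 227.4, ∠D ≈ 50.71°
|L| = 100 / 227.4 ≈ 0.43975
Gain = 20 log₁₀(0.43975) ≈ -7.14 dB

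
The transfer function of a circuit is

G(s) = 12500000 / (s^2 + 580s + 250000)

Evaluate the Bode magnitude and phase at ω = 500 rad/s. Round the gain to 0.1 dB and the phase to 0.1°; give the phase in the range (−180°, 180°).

32.7 dB, -90.0°

At s = jω = j500:
quadratic: (j500)² + 580·j500 + 250000 = 0 + j290000 → |·| ≈ 2.9e+05, ∠ ≈ 90.00°
|G| = 12500000 / 2.9e+05 ≈ 43.103
Gain = 20 log₁₀(43.103) ≈ 32.69 dB
∠G = 0.00° − 90.00° = -90.00°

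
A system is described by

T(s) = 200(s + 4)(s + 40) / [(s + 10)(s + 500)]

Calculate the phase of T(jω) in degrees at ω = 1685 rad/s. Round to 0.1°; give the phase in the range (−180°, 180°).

15.4°

At s = jω = j1685:
zero (s+4): 4 + j1685 → |·| = √(4²+1685²) = √2839241 ≈ 1685, ∠ = arctan(1685/4) ≈ 89.86°
zero (s+40): 40 + j1685 → |·| = √(40²+1685²) = √2840825 ≈ 1685.5, ∠ = arctan(1685/40) ≈ 88.64°
pole (s+10): 10 + j1685 → |·| = √(10²+1685²) = √2839325 ≈ 1685, ∠ = arctan(1685/10) ≈ 89.66°
pole (s+500): 500 + j1685 → |·| = √(500²+1685²) = √3089225 ≈ 1757.6, ∠ = arctan(1685/500) ≈ 73.47°
∠T = 178.50° − 163.13° = 15.37°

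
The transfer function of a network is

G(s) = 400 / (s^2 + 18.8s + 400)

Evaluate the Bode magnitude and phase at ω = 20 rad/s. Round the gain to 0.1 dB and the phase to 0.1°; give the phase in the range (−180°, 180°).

0.5 dB, -90.0°

At s = jω = j20:
quadratic: (j20)² + 18.8·j20 + 400 = 0 + j376 → |·| ≈ 376, ∠ ≈ 90.00°
|G| = 400 / 376 ≈ 1.0638
Gain = 20 log₁₀(1.0638) ≈ 0.54 dB
∠G = 0.00° − 90.00° = -90.00°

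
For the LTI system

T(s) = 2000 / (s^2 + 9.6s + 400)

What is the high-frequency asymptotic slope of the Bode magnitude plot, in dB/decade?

-40 dB/decade

Each pole contributes −20 dB/decade at high frequency; each zero contributes +20 dB/decade.
Net: 0 zero(s) − 2 pole(s) → -40 dB/decade.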